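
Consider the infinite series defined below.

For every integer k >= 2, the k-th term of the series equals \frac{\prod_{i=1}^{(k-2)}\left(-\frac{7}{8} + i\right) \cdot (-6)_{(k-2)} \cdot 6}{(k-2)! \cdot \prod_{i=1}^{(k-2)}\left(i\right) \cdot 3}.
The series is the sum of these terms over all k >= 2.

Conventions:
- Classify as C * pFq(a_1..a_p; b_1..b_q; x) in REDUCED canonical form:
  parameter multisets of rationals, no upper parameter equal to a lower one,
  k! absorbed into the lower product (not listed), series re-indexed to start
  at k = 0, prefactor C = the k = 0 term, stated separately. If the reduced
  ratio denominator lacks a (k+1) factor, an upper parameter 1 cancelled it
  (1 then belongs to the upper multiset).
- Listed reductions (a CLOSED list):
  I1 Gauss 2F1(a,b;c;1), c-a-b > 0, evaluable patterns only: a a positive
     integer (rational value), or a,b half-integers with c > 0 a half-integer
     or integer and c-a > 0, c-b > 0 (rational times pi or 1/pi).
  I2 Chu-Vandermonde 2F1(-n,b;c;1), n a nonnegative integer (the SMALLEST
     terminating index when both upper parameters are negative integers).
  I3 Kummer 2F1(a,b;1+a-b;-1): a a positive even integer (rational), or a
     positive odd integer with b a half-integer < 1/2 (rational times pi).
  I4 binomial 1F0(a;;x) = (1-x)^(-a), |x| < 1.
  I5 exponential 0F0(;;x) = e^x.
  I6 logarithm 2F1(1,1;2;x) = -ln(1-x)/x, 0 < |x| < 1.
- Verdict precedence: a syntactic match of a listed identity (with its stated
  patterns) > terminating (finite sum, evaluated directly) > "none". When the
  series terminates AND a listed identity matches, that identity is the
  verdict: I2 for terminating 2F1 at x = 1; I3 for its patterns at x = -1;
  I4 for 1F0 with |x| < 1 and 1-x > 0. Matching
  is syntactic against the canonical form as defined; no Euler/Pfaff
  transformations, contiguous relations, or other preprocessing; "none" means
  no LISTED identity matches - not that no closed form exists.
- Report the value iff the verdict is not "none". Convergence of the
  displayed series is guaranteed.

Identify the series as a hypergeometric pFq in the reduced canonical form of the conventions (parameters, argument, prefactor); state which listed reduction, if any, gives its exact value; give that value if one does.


At argument 1: a 2F1 with upper {-6, \frac{1}{8}}, lower {1}, scaled by C = 2. Verdict: the Chu-Vandermonde identity I2 fires (terminating 2F1 at x = 1 with n = 6, b = 1/8, c = 1). Value: \frac{3049501}{2097152}.

Structural cue: t_0 = 2 here, and the running product (C = 2) telescopes to a rising factorial.
Ratio: r(k) = 1 * (k-6) (k+\frac{1}{8}) / [(k+1) (k+1)] ; factor over Q: parameters, x = 1, and C = 2.


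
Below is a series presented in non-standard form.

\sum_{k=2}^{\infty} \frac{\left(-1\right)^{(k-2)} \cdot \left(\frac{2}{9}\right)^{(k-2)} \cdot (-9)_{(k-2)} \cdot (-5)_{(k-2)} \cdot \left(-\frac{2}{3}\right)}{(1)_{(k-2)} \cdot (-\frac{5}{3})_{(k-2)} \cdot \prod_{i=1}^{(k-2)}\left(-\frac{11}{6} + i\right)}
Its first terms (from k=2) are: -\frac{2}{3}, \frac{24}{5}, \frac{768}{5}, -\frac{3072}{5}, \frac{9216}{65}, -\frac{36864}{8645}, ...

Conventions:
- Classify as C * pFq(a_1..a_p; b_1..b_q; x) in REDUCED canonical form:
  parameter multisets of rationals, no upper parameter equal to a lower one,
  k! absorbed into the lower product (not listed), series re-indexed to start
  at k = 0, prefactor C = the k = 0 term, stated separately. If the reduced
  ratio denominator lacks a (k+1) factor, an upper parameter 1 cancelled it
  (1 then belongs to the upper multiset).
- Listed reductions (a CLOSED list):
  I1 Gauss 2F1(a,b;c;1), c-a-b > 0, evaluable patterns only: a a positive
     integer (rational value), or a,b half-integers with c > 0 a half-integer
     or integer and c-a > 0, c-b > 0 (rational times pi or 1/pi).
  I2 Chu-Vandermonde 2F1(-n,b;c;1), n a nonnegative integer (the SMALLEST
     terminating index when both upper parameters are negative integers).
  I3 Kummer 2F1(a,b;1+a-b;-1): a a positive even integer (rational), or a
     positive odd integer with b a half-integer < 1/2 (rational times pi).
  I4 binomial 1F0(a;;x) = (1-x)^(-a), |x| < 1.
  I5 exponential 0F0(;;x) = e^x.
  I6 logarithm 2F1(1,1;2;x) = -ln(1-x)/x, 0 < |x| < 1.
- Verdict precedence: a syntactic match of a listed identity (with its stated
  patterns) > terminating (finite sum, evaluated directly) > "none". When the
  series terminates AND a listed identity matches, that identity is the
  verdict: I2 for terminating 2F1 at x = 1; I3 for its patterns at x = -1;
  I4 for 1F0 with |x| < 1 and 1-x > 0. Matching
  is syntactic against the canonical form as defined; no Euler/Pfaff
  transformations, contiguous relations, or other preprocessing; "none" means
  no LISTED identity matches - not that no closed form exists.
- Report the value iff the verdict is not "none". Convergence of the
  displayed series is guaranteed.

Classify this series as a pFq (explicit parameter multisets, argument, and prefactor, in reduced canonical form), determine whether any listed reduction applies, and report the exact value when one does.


At argument -\frac{2}{9}: a 2F2 with upper {-9, -5}, lower {-\frac{5}{3}, -\frac{5}{6}}, scaled by C = -\frac{2}{3}. Verdict: terminating (-5 upstairs). 6 nonzero terms in all; added directly. Hence: -\frac{8277058}{25935}.

The tell: t_0 being -\frac{2}{3}, the lower running product (C = -2/3, x = -2/9) is a rising factorial.
Consecutive-term ratio: r(k) = -\frac{2}{9} * (k-9) (k-5) / [(k-\frac{5}{3}) (k-\frac{5}{6}) (k+1)] - rational in k. x = -\frac{2}{9}; t_0 = -\frac{2}{3}; negate the roots.


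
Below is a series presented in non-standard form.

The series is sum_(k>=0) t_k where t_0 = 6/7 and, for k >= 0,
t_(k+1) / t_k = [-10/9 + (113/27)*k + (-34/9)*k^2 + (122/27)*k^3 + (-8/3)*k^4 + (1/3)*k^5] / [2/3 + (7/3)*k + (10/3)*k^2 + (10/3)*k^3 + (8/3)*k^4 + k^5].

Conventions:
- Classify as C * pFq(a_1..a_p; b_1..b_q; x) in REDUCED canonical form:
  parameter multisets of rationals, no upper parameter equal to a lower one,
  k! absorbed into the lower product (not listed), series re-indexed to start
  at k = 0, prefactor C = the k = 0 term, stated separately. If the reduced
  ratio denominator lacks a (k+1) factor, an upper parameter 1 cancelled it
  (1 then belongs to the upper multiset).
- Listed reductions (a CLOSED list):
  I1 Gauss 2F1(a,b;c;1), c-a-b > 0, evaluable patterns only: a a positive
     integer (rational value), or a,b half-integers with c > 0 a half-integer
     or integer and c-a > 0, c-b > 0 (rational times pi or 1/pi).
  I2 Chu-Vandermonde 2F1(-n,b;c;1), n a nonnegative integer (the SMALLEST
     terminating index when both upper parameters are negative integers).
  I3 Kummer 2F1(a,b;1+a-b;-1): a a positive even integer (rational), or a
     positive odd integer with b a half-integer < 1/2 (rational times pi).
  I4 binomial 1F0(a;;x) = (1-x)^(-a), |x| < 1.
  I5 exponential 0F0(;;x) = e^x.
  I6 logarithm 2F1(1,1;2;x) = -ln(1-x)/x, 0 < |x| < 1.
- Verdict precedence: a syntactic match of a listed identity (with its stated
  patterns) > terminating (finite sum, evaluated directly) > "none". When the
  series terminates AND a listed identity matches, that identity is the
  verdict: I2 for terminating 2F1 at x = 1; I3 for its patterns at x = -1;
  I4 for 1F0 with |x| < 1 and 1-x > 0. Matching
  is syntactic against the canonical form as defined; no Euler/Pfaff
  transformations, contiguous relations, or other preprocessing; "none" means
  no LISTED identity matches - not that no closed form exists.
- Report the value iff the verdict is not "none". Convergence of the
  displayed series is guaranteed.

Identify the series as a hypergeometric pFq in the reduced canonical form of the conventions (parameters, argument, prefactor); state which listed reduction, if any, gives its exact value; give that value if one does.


With C = 6/7: the canonical form is 3F2(-6, -5/3, -1/3; 2/3, 1; 1/3). Verdict: terminating (-6 upstairs). 7 nonzero terms in all; added directly. Value: -1514184395/2086968807.

Structural cue: t_0 being 6/7, the expanded ratio factors over Q; prefactor 6/7, roots give parameters.
Adjacent-term ratio: r(k) = (1/3) * (k-6) (k-5/3) (k-1/3) / [(k+2/3) (k+1) (k+1)] - rational in k, leading ratio (1/3); with t_0 = 6/7, classification follows.


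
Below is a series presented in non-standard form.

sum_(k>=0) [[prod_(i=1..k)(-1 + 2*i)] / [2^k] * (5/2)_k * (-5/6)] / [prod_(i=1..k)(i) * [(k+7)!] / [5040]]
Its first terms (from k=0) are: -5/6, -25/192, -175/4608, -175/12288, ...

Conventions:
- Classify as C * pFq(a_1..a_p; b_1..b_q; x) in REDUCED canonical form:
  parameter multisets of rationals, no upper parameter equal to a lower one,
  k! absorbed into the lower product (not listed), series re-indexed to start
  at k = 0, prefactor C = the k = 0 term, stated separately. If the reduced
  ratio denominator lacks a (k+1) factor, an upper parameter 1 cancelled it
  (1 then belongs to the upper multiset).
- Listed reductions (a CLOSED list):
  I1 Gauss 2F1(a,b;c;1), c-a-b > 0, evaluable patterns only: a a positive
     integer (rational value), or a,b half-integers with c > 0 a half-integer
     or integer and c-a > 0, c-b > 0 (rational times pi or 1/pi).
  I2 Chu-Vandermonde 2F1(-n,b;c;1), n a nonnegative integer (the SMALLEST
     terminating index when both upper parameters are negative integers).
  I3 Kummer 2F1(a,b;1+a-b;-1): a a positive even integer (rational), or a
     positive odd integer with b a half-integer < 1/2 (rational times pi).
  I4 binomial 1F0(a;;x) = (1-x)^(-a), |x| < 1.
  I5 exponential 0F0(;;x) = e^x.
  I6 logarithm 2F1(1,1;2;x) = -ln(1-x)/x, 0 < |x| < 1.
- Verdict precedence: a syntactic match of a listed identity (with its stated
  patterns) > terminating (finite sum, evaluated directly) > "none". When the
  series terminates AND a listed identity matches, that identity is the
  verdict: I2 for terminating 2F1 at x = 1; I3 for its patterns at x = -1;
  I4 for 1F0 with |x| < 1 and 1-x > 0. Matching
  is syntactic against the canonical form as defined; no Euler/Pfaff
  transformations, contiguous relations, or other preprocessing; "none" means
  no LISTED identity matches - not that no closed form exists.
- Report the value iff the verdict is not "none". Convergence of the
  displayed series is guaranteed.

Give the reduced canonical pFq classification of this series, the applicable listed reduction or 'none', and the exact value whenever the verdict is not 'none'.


Classification (C = -5/6): 2F1 with upper {1/2, 5/2}, lower {8}, argument x = 1. Verdict: this is Gauss's theorem I1 (half-integer case) (x = 1; upper {1/2, 5/2} half-integers, c = 8 in the evaluable pattern). Exact value: (-262144/81081) / pi.

Key observation: with t_0 = -5/6, the denominator's factorial ratio (C = -5/6) is a lower Pochhammer.
Ratio: r(k) = 1 * (k+1/2) (k+5/2) / [(k+8) (k+1)] - rational in k. x = 1; t_0 = -5/6; negate the roots.


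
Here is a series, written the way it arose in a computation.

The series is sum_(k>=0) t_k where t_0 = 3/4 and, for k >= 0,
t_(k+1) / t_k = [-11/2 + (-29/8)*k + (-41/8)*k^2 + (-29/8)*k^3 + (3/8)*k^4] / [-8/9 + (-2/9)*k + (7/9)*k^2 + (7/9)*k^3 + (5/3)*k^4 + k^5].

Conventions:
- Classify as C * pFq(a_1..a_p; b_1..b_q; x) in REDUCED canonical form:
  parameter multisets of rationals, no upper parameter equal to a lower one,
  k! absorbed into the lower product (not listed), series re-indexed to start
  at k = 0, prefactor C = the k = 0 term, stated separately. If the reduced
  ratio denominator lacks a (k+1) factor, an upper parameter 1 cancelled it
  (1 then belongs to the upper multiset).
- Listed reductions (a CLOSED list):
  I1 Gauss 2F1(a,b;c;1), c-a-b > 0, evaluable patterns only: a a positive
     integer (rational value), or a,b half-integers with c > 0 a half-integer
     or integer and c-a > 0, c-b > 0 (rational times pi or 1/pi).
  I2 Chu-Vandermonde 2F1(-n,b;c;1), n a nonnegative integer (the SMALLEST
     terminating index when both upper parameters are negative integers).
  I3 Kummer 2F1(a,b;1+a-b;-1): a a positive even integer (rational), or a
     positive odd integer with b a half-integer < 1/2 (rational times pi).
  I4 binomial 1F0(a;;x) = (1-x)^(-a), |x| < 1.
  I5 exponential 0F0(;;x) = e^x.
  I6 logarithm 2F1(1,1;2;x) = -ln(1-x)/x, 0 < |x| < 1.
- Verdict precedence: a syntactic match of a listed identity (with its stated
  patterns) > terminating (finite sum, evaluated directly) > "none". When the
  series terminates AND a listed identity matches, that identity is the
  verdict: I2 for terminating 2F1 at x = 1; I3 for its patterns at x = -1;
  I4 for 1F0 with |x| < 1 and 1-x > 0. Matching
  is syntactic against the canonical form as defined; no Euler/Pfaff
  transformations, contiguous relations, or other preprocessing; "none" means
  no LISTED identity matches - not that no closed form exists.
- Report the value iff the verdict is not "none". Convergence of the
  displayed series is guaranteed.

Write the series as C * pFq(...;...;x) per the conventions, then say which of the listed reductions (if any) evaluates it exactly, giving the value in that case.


Canonical form: C = 3/4 times 1F1 with upper {-11}, lower {-2/3}, x = 3/8. Verdict: terminating. With -11 upstairs the series is a 12-term polynomial sum; evaluated term by term. Hence: -1111148924125610952273/234210050465123532800.

The tell: x = (3/8) and cancel k^2 + 1 from the displayed ratio first; then C = 3/4, x = 3/8.
Adjacent-term ratio: r(k) = (3/8) * (k-11) / [(k-2/3) (k+1)] - poly over poly, x = (3/8) from leading terms; C = 3/4 at k = 0.


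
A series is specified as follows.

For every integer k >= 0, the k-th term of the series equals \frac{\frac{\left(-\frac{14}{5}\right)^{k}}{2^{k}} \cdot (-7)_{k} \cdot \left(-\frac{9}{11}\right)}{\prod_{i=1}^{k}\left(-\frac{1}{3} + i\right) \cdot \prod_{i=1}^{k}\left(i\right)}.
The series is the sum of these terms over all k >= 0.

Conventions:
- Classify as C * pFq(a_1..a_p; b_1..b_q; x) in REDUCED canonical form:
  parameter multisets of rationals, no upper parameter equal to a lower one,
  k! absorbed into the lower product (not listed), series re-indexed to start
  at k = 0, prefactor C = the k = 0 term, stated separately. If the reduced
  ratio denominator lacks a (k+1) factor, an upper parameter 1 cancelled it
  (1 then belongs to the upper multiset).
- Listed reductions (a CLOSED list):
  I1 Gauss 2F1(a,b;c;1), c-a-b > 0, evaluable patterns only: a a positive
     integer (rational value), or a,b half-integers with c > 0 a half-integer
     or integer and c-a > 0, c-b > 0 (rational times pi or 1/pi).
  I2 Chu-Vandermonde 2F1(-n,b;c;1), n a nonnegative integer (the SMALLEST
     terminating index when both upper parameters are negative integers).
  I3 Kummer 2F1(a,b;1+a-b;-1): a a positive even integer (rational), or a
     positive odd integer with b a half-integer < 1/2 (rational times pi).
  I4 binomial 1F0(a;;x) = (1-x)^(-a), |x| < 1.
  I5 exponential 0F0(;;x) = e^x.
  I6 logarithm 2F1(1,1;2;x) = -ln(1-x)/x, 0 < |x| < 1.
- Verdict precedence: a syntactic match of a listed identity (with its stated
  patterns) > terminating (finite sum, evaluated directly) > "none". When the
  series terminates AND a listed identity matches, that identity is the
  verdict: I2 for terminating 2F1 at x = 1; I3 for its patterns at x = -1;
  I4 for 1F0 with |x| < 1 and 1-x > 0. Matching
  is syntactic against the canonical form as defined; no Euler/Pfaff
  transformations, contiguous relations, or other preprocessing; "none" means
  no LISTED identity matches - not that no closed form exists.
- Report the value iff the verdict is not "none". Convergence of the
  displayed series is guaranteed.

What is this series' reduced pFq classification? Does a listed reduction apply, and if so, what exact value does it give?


At argument -\frac{7}{5}: a 1F1 with upper {-7}, lower {\frac{2}{3}}, scaled by C = -\frac{9}{11}. Verdict: terminating - upper -7 stops the sum at k = 7; the 8 terms are added exactly. Its exact value is -\frac{42054053273667}{514250000000}.

Structural cue: t_0 = -\frac{9}{11} here, and the two k-th powers (C = -9/11, x = -7/5) combine into one argument.
Step ratio: r(k) = -\frac{7}{5} * (k-7) / [(k+\frac{2}{3}) (k+1)] - poly over poly, x = -\frac{7}{5} from leading terms; C = -\frac{9}{11} at k = 0.


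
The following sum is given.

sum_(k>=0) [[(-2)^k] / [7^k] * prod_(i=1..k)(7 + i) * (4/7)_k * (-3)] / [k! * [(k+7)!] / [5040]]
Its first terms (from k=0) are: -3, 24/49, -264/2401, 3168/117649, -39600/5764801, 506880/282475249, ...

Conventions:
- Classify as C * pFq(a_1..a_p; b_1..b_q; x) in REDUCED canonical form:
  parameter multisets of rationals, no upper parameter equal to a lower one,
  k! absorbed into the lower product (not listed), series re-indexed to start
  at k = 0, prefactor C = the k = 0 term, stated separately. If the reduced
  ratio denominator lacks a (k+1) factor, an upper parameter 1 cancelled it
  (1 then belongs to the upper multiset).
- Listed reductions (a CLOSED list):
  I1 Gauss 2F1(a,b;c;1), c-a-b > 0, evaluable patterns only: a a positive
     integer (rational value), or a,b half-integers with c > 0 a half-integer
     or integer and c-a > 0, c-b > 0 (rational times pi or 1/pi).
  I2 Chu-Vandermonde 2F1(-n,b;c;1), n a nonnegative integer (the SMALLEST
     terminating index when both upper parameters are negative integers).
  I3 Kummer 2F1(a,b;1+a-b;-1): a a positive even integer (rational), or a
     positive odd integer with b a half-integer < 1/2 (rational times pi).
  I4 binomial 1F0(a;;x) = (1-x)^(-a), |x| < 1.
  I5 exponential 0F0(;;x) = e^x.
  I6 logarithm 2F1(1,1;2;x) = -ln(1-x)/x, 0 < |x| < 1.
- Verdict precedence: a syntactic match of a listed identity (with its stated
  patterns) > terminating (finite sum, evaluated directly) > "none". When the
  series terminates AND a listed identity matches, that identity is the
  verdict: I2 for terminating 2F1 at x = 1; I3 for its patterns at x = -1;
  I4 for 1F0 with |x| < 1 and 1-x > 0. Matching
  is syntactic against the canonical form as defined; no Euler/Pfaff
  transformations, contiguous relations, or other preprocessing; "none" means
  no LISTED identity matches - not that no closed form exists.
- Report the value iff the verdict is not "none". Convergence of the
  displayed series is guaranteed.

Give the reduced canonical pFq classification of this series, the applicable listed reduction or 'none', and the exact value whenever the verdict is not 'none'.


The series (x = -2/7) is 1F0: upper {4/7}, lower {-}, prefactor -3. Verdict: this is the binomial series (I4) (the 1F0 binomial series: exponent -4/7, x = -2/7). Sum: (-3) * (9/7)^(-4/7).

First insight: with t_0 = -3, the parameter 8 appears in both the upper and lower lists and cancels.
Adjacent-term ratio: r(k) = (-2/7) * (k+4/7) / [(k+1)] - rational; roots negated = parameters, x = (-2/7), C = -3.


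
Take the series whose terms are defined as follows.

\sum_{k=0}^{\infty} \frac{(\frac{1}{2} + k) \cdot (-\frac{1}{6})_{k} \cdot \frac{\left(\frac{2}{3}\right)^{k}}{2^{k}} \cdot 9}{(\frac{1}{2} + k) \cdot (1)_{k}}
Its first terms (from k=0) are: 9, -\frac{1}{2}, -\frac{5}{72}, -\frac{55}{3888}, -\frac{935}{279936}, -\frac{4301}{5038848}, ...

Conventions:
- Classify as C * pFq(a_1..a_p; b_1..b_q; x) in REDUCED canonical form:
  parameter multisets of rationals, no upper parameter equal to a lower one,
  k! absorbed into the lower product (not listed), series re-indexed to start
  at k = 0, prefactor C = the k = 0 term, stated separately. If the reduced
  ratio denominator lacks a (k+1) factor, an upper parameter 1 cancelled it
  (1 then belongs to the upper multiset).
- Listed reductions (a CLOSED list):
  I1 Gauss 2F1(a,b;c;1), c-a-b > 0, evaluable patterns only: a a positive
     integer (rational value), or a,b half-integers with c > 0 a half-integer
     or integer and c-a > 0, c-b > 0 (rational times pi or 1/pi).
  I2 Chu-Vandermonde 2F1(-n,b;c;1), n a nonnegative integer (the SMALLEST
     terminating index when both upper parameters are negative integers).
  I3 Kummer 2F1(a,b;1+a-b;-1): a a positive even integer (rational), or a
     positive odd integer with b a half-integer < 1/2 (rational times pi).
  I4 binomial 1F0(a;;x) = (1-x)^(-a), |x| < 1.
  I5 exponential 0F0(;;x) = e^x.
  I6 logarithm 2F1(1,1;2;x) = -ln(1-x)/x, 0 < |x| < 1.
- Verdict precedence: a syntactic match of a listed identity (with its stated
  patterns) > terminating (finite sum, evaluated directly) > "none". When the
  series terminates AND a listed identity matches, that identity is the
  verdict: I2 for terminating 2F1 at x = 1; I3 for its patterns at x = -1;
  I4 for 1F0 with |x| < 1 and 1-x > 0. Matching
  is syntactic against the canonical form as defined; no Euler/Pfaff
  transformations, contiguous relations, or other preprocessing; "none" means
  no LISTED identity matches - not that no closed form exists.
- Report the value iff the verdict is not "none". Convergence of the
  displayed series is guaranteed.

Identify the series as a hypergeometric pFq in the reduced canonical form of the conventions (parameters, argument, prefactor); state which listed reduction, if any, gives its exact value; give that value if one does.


This is 9 * 1F0(-\frac{1}{6}; -; \frac{1}{3}) in reduced canonical form. Verdict: binomial (I4) fires (the 1F0 binomial series: exponent 1/6, x = \frac{1}{3}). Its exact value is 9 \cdot \left(\frac{2}{3}\right)^{\frac{1}{6}}.

First insight: x = \frac{1}{3} and (1)_k (C = 9) is k! itself.
Term ratio: r(k) = \frac{1}{3} * (k-\frac{1}{6}) / [(k+1)] - poly over poly, x = \frac{1}{3} from leading terms; C = 9 at k = 0.


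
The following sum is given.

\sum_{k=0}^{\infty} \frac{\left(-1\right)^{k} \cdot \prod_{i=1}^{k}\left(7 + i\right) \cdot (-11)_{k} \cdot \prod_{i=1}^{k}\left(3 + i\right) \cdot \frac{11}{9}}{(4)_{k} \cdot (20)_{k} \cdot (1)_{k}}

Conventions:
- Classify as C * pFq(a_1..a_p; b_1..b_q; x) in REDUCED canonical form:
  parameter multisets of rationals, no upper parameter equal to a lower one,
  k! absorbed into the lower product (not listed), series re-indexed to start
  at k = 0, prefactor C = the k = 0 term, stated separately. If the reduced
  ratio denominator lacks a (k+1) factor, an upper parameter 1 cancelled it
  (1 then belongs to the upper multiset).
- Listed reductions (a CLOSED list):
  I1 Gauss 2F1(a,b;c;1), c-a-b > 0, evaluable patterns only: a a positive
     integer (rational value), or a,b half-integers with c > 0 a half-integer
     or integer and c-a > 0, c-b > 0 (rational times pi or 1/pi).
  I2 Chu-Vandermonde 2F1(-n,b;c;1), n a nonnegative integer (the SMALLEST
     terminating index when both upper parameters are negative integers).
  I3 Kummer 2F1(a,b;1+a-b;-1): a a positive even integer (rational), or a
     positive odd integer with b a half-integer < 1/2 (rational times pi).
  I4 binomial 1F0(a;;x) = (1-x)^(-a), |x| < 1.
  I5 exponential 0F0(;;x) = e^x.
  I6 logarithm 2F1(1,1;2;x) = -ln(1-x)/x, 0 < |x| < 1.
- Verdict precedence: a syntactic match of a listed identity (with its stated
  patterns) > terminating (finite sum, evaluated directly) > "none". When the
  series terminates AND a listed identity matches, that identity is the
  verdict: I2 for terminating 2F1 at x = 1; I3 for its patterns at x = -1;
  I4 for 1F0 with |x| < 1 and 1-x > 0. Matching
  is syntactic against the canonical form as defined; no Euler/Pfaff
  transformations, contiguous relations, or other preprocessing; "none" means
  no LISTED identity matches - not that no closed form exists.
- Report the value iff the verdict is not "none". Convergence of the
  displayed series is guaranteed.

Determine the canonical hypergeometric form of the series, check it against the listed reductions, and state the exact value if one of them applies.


Key step: from the first term \frac{11}{9}: the running product (prefactor 11/9) telescopes to a rising factorial.
Adjacent-term ratio: r(k) = -1 * (k-11) (k+8) / [(k+20) (k+1)] - rational in k. x = -1; t_0 = \frac{11}{9}; negate the roots.

Reduced: x = -1, 2F1, upper = {-11, 8}, lower = {20}, C = \frac{11}{9}. Verdict: Kummer (I3) fires (x = -1; c = 20 equals 1+a-b for upper {-11, 8}: listed pattern). Its exact value is \frac{7106}{105}.


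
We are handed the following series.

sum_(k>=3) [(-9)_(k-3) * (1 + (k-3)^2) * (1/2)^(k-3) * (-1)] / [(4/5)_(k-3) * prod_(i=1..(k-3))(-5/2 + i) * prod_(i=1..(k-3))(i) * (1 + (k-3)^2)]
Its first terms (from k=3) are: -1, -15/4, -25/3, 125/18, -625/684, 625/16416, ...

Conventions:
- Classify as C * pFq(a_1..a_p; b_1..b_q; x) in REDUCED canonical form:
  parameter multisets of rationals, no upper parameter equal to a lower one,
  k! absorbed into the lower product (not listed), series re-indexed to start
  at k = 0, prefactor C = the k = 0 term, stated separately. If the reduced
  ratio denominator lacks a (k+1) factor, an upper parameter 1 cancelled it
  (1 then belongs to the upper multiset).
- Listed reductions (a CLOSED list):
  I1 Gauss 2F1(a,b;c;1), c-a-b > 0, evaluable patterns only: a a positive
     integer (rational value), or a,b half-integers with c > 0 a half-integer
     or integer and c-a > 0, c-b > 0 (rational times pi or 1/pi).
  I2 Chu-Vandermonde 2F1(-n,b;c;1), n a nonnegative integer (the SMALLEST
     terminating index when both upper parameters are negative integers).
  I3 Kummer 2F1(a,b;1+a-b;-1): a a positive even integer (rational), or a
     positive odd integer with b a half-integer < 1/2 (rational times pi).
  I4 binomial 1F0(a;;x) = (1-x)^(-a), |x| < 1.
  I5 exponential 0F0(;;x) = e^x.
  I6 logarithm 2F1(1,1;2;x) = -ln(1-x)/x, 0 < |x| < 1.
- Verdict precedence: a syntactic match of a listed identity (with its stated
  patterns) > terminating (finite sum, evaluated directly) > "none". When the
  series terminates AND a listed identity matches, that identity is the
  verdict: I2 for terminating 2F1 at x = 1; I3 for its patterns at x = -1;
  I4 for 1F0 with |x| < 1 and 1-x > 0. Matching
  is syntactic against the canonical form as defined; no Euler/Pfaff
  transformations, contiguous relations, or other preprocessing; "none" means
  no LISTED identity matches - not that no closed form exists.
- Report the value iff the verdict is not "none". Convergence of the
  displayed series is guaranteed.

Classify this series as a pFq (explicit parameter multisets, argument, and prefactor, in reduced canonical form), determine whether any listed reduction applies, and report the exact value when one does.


The series (x = 1/2) is 1F2: upper {-9}, lower {-3/2, 4/5}, prefactor -1. Verdict: terminating - the sum ends at index 9 because -9 is a negative integer; exact evaluation follows. Hence: -221180827454509259/31528889462214144.

Key observation: x = (1/2) and the product of the first k integers (prefactor -1) is k!.
Ratio: r(k) = (1/2) * (k-9) / [(k-3/2) (k+4/5) (k+1)] - rational; roots negated = parameters, x = (1/2), C = -1.


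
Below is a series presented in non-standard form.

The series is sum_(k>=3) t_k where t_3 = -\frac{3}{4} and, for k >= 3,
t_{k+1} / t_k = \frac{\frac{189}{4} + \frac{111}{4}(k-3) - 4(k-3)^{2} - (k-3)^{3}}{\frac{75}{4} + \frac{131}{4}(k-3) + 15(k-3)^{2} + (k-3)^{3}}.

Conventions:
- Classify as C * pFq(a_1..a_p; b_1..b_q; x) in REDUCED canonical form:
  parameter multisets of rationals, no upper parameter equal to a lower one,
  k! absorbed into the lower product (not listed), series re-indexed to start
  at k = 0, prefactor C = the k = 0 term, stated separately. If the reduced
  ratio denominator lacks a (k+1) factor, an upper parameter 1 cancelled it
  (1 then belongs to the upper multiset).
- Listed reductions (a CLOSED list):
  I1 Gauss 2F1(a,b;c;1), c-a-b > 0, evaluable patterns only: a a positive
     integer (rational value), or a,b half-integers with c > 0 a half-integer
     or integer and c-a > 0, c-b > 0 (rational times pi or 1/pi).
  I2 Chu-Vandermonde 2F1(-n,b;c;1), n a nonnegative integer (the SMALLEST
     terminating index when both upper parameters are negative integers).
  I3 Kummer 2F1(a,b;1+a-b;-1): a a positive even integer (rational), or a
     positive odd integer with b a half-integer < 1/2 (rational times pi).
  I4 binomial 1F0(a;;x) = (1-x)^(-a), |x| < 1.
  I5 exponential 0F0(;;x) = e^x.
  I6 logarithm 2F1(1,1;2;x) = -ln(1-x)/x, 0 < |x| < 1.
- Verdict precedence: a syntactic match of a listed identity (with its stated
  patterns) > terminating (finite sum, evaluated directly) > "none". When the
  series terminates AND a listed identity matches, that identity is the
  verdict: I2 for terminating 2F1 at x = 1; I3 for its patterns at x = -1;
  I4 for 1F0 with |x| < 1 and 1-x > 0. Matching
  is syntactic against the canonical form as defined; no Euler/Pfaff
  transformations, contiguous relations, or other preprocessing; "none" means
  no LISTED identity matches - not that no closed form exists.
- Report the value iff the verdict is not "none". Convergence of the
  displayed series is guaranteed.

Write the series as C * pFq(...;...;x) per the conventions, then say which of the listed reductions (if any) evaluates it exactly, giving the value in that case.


With C = -\frac{3}{4}: the canonical form is 2F1(-\frac{9}{2}, 7; \frac{25}{2}; -1). Verdict: Kummer's theorem (I3) matches (x = -1; c = \frac{25}{2} equals 1+a-b for upper {-\frac{9}{2}, 7}: listed pattern). Value: \left(-\frac{1003917915}{536870912}\right) \cdot \pi.

First insight: from the first term -\frac{3}{4}: cancel k + 3/2 from the displayed ratio first; then prefactor -3/4.
Step ratio: r(k) = -1 * (k-\frac{9}{2}) (k+7) / [(k+\frac{25}{2}) (k+1)] - rational in k. x = -1; t_0 = -\frac{3}{4}; negate the roots.


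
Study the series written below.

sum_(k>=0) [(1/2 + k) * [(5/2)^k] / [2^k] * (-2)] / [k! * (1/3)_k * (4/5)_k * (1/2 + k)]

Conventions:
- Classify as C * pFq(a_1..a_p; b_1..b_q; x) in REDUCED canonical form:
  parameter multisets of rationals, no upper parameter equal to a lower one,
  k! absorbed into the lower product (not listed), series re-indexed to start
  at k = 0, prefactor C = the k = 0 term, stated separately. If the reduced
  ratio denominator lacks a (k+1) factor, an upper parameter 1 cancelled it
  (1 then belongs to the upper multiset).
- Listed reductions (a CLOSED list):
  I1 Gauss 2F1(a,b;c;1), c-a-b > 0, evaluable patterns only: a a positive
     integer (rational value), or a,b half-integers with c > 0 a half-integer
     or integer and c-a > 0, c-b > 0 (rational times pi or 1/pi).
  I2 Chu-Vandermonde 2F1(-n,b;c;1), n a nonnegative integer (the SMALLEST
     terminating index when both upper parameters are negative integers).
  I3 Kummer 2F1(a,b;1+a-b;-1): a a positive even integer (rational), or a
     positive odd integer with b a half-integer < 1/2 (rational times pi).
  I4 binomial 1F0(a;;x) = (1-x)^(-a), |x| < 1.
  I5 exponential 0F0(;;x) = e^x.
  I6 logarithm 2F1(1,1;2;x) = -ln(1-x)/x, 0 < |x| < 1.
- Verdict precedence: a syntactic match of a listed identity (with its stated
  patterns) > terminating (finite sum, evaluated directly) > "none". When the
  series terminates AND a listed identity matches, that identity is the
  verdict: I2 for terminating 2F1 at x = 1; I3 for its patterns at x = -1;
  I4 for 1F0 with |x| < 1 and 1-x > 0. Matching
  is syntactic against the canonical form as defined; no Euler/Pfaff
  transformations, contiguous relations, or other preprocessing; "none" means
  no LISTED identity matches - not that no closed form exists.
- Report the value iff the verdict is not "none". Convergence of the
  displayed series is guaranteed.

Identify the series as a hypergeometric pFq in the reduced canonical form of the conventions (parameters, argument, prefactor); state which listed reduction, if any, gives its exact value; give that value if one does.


x = 5/4 here; the reduced form reads 0F2, upper {-}, lower {1/3, 4/5}, C = -2. Verdict: none (x = 5/4): each listed identity misses the multisets {-} ; {1/3, 4/5}.

First insight: x = (5/4) and striking the common factor k + 1/2 reduces the term (C = -2, x = 5/4).
Term ratio: r(k) = (5/4) * 1 / [(k+1/3) (k+4/5) (k+1)] ; factor over Q: parameters, x = (5/4), and C = -2.


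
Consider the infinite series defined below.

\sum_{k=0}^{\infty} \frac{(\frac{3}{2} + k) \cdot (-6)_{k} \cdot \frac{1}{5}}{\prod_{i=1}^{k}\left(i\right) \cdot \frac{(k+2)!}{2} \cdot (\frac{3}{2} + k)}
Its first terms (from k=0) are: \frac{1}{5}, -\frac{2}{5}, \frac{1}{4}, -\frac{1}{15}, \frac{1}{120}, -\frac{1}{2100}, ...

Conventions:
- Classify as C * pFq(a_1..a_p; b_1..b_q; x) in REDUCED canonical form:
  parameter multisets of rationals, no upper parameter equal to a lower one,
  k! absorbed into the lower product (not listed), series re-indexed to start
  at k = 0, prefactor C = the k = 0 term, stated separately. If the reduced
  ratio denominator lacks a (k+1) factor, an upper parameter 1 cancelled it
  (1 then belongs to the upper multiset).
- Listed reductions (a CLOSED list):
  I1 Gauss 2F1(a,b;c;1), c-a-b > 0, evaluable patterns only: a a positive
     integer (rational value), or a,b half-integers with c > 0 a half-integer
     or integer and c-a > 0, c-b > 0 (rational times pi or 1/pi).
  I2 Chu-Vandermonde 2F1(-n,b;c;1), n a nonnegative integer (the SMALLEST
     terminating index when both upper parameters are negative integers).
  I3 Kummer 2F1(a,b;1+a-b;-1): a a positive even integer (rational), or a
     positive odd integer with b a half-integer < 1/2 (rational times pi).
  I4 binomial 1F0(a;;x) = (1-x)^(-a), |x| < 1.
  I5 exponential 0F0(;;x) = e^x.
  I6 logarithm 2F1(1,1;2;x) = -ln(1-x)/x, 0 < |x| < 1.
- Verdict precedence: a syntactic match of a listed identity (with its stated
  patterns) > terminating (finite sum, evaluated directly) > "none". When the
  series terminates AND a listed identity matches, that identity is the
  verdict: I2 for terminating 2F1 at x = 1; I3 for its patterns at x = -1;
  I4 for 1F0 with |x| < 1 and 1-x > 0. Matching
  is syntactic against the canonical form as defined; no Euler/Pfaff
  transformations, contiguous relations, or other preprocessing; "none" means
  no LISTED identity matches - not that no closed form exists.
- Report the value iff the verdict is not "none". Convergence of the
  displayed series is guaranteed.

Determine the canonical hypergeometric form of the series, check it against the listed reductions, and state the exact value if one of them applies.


At argument 1: a 1F1 with upper {-6}, lower {3}, scaled by C = \frac{1}{5}. Verdict: terminating - the sum ends at index 6 because -6 is a negative integer; exact evaluation follows. Sum: -\frac{887}{100800}.

First insight: with t_0 = \frac{1}{5}, striking the common factor k + 3/2 reduces the term (prefactor 1/5).
Step ratio: r(k) = 1 * (k-6) / [(k+3) (k+1)] - poly over poly, x = 1 from leading terms; C = \frac{1}{5} at k = 0.


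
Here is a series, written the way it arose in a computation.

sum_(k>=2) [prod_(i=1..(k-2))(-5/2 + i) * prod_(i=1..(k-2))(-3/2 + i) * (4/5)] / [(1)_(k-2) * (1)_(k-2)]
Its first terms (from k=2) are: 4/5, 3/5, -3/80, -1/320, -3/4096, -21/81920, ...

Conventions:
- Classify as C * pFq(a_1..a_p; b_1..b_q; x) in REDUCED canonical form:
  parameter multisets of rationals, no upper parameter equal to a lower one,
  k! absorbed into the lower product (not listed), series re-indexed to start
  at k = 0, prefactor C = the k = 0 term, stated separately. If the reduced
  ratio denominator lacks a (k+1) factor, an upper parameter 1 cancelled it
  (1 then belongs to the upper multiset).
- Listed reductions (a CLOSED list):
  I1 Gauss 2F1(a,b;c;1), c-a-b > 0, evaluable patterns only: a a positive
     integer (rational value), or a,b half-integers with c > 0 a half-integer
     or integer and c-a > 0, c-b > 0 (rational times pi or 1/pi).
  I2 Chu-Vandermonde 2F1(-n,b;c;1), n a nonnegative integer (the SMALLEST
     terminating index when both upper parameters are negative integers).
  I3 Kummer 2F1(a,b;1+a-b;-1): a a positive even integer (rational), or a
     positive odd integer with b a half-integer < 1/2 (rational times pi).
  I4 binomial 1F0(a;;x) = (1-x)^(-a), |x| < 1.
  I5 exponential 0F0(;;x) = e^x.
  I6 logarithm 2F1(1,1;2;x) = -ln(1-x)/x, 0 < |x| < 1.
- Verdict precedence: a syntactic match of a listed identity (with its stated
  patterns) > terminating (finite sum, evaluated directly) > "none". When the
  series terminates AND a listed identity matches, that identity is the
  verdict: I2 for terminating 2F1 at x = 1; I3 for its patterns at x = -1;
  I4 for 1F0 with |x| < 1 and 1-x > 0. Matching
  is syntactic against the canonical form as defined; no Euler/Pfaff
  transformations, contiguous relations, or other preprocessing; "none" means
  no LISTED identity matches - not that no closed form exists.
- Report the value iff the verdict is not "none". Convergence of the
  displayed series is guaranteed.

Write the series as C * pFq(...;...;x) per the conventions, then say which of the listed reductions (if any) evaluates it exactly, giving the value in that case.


This is 4/5 * 2F1(-3/2, -1/2; 1; 1) in reduced canonical form. Verdict: Gauss's theorem I1 (half-integer case) applies (x = 1; upper {-3/2, -1/2} half-integers, c = 1 in the evaluable pattern). Its exact value is (64/15) / pi.

Key observation: with t_0 = 4/5, (1)_k (C = 4/5, x = 1) is k! itself.
Term ratio: r(k) = 1 * (k-3/2) (k-1/2) / [(k+1) (k+1)] - poly over poly, x = 1 from leading terms; C = 4/5 at k = 0.


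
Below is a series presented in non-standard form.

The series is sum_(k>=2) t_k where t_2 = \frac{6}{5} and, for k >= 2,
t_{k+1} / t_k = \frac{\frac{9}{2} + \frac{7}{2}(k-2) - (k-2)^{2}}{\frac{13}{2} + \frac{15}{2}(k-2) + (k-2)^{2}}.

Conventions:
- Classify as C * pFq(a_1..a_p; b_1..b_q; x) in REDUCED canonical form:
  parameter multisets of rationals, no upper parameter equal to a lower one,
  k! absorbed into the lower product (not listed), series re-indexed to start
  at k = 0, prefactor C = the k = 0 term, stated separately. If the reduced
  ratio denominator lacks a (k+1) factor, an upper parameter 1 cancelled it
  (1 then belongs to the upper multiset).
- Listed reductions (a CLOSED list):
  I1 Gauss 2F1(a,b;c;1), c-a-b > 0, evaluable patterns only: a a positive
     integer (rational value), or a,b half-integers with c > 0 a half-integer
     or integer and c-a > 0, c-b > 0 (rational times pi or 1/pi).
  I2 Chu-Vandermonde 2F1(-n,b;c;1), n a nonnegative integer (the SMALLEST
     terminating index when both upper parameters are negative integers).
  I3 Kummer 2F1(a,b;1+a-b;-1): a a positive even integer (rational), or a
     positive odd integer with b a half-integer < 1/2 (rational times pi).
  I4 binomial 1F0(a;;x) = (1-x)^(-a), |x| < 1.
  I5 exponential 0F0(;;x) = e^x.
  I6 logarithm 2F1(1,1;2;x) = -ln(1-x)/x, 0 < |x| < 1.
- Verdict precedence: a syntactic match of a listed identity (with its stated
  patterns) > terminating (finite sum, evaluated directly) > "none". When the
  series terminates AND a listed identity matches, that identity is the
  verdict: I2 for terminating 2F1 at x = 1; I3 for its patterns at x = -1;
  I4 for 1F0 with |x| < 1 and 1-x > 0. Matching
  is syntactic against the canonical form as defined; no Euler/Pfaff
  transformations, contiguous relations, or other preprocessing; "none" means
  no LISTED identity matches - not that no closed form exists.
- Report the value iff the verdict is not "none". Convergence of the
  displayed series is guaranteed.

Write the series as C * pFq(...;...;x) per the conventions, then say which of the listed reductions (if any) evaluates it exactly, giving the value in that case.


First insight: from the first term \frac{6}{5}: factor the ratio over Q (C = 6/5, x = -1): negated roots = parameters.
Term ratio: r(k) = -1 * (k-\frac{9}{2}) (k+1) / [(k+\frac{13}{2}) (k+1)] - rational in k, leading ratio -1; with t_0 = \frac{6}{5}, classification follows.

Canonical form: C = \frac{6}{5} times 2F1 with upper {-\frac{9}{2}, 1}, lower {\frac{13}{2}}, x = -1. Verdict (x = -1): Kummer (I3) applies (x = -1; c = \frac{13}{2} equals 1+a-b for upper {-\frac{9}{2}, 1}: listed pattern). Value: \frac{2079}{2560} \cdot \pi.


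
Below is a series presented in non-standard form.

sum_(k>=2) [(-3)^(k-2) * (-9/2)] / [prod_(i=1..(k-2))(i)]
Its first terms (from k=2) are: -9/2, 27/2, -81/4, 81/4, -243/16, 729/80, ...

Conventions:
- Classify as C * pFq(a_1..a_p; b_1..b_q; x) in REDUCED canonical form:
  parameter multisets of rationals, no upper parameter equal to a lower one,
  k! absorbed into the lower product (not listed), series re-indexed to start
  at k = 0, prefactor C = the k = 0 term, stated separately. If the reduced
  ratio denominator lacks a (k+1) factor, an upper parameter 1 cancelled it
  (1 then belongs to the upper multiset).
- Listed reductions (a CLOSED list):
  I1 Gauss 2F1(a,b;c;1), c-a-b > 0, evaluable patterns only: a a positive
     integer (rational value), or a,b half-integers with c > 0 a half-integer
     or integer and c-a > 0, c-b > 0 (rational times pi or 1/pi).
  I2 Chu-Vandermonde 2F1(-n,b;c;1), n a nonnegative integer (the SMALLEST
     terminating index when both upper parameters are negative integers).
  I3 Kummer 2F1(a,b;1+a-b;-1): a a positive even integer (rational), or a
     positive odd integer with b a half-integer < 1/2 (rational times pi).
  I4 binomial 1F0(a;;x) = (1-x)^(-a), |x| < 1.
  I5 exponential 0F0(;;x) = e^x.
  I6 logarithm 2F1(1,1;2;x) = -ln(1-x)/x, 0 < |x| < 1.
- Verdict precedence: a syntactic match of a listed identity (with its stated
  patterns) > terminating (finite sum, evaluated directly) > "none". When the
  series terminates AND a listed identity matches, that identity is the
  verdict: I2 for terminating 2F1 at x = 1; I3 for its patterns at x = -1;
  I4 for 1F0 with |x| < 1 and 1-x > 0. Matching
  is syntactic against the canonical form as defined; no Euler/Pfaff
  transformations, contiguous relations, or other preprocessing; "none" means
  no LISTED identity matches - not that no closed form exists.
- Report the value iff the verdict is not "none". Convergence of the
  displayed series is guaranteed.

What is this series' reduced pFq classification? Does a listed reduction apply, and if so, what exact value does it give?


The series (x = -3) is 0F0: upper {-}, lower {-}, prefactor -9/2. Verdict at x = -3: exponential (I5) matches (the 0F0 exponential series at x = -3). Sum: (-9/2) * e^(-3).

Key step: from the first term -9/2: the product of the first k integers (C = -9/2, x = -3) is k!.
Ratio: r(k) = (-3) * 1 / [(k+1)] - rational in k. x = (-3); t_0 = -9/2; negate the roots.
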